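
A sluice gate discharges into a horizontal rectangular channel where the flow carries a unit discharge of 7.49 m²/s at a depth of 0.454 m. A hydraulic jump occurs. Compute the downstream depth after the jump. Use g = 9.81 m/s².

V₁ = q/y₁ = 7.49/0.454 = 16.5 m/s. Fr₁ = V₁/√(g·y₁) = 16.5/√(9.81×0.454) = 7.82.
Conjugate-depth relation: y₂/y₁ = ½[√(1 + 8Fr₁²) − 1] = ½[√489.9 − 1] = 10.6.
y₂ = 10.6 × 0.454 = 4.80 m.

y₂ = 4.80 m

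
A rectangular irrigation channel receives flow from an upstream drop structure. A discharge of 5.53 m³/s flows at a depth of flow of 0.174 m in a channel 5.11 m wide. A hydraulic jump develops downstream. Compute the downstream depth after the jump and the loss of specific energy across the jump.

y₂ = 1.09 m; ΔE = 1.01 m

q = Q/b = 5.53/5.11 = 1.08 m²/s; V₁ = q/y₁ = 6.22 m/s. Fr₁ = V₁/√(g·y₁) = 4.76.
By Bélanger, y₂/y₁ = ½[√(1 + 8Fr₁²) − 1] = ½[√182.3 − 1] = 6.25.
y₂ = 6.25 × 0.174 = 1.09 m.
Head loss: ΔE = (y₂ − y₁)³/(4y₁y₂) = (1.09 − 0.174)³/(4×0.174×1.09) = 0.763/0.757 = 1.01 m.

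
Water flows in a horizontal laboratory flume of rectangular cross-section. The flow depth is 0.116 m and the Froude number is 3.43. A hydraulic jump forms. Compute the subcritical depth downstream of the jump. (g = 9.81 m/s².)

y₂ = 0.508 m

Fr₁ = 3.43 (given).
Conjugate-depth relation: y₂/y₁ = ½[√(1 + 8Fr₁²) − 1] = ½[√95.12 − 1] = 4.38.
y₂ = 4.38 × 0.116 = 0.508 m.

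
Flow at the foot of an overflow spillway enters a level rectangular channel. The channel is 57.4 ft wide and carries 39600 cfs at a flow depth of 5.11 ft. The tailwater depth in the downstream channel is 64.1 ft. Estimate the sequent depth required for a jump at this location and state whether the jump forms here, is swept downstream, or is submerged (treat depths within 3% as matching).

y₂ = 73.5 ft; the jump is swept downstream

q = Q/b = 39600/57.4 = 690 ft²/s; V₁ = q/y₁ = 135 ft/s. Fr₁ = V₁/√(g·y₁) = 10.5.
From the momentum equation for a rectangular channel, y₂/y₁ = ½[√(1 + 8Fr₁²) − 1] = ½[√887.2 − 1] = 14.4.
y₂ = 14.4 × 5.11 = 73.5 ft.
Tailwater y_tw = 64.1 ft: y_tw < y₂, so the jump is swept downstream.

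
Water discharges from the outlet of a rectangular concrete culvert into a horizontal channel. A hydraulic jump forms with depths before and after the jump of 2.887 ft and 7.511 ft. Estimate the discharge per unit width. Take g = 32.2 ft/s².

For a rectangular channel the momentum equation gives q² = ½·g·y₁·y₂·(y₁ + y₂) = ½×32.2×2.887×7.511×10.40 = 3630.
q = √3630 = 60.25 ft²/s.

q = 60.25 ft²/s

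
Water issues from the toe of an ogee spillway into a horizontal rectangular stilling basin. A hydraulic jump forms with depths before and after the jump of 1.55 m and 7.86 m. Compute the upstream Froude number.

For a rectangular channel the momentum equation gives q² = ½·g·y₁·y₂·(y₁ + y₂) = ½×9.81×1.55×7.86×9.41 = 562.
q = √562 = 23.7 m²/s.
V₁ = q/y₁ = 15.3 m/s; Fr₁ = V₁/√(g·y₁) = 3.92.

Fr₁ = 3.92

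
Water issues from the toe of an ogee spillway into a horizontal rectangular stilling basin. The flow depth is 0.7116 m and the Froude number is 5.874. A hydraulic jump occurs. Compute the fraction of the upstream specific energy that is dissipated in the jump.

ΔE/E₁ = 0.556 (55.6%)

Fr₁ = 5.874 (given).
Sequent-depth ratio: y₂/y₁ = ½[√(1 + 8Fr₁²) − 1] = ½[√277.03 − 1] = 7.822.
y₂ = 7.822 × 0.7116 = 5.566 m.
E₁ = y₁(1 + Fr₁²/2) = 0.7116×(1 + 5.874²/2) = 12.99 m. ΔE = (y₂ − y₁)³/(4y₁y₂) = 7.221 m. ΔE/E₁ = 7.221/12.99 = 0.556.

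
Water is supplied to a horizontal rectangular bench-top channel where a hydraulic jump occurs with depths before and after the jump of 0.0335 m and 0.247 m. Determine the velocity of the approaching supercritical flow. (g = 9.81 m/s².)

For a rectangular channel the momentum equation gives q² = ½·g·y₁·y₂·(y₁ + y₂) = ½×9.81×0.0335×0.247×0.280 = 0.0114.
q = √0.0114 = 0.107 m²/s.
V₁ = q/y₁ = 0.107/0.0335 = 3.19 m/s.

V₁ = 3.19 m/s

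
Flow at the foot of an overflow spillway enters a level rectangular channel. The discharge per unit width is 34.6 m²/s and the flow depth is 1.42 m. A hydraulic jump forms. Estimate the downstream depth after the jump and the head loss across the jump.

V₁ = q/y₁ = 34.6/1.42 = 24.4 m/s. Fr₁ = V₁/√(g·y₁) = 24.4/√(9.81×1.42) = 6.53.
Conjugate-depth relation: y₂/y₁ = ½[√(1 + 8Fr₁²) − 1] = ½[√342.0 − 1] = 8.75.
y₂ = 8.75 × 1.42 = 12.4 m.
V₂ = q/y₂ = 34.6/12.4 = 2.79 m/s. E₁ = y₁ + V₁²/2g = 31.7 m; E₂ = y₂ + V₂²/2g = 12.8 m. ΔE = E₁ − E₂ = 18.9 m.

y₂ = 12.4 m; ΔE = 18.9 m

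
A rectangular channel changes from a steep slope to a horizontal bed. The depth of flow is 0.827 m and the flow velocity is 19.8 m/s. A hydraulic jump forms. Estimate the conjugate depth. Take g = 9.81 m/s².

y₂ = 7.73 m

Fr₁ = V₁/√(g·y₁) = 19.8/√(9.81×0.827) = 6.95.
From the momentum equation for a rectangular channel, y₂/y₁ = ½[√(1 + 8Fr₁²) − 1] = ½[√387.6 − 1] = 9.34.
y₂ = 9.34 × 0.827 = 7.73 m.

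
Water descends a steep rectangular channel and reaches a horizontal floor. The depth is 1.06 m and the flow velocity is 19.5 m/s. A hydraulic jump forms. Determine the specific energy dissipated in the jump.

ΔE = 11.6 m

Fr₁ = V₁/√(g·y₁) = 19.5/√(9.81×1.06) = 6.05.
From the momentum equation for a rectangular channel, y₂/y₁ = ½[√(1 + 8Fr₁²) − 1] = ½[√293.5 − 1] = 8.07.
y₂ = 8.07 × 1.06 = 8.55 m.
q = V₁·y₁ = 19.5 × 1.06 = 20.7 m²/s. V₂ = q/y₂ = 20.7/8.55 = 2.42 m/s. E₁ = y₁ + V₁²/2g = 20.4 m; E₂ = y₂ + V₂²/2g = 8.85 m. ΔE = E₁ − E₂ = 11.6 m.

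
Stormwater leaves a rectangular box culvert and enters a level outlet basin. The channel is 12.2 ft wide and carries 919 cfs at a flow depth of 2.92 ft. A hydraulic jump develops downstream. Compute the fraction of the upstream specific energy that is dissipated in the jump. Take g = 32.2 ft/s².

q = Q/b = 919/12.2 = 75.3 ft²/s; V₁ = q/y₁ = 25.8 ft/s. Fr₁ = V₁/√(g·y₁) = 2.66.
From the momentum equation for a rectangular channel, y₂/y₁ = ½[√(1 + 8Fr₁²) − 1] = ½[√57.62 − 1] = 3.30.
y₂ = 3.30 × 2.92 = 9.62 ft.
E₁ = y₁ + V₁²/2g = 13.3 ft. ΔE = (y₂ − y₁)³/(4y₁y₂) = 2.68 ft. ΔE/E₁ = 2.68/13.3 = 0.202.

ΔE/E₁ = 0.202 (20.2%)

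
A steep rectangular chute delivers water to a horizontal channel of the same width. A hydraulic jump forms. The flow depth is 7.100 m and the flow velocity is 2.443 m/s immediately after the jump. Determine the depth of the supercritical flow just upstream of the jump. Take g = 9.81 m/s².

y₁ = 1.059 m

Fr₂ = V₂/√(g·y₂) = 2.443/√(9.81×7.100) = 0.2927.
From the momentum equation (using Fr₂), y₁/y₂ = ½[√(1 + 8Fr₂²) − 1] = ½[√1.6855 − 1] = 0.1491.
y₁ = 0.1491 × 7.100 = 1.059 m.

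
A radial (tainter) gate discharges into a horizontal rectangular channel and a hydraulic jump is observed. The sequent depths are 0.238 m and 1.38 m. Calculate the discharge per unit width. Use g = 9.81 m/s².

For a rectangular channel the momentum equation gives q² = ½·g·y₁·y₂·(y₁ + y₂) = ½×9.81×0.238×1.38×1.62 = 2.61.
q = √2.61 = 1.61 m²/s.

q = 1.61 m²/s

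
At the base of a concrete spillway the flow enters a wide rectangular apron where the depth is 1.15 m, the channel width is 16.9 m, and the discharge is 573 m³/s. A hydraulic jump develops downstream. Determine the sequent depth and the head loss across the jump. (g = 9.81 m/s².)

y₂ = 13.7 m; ΔE = 31.4 m

q = Q/b = 573/16.9 = 33.9 m²/s; V₁ = q/y₁ = 29.5 m/s. Fr₁ = V₁/√(g·y₁) = 8.78.
Conjugate-depth relation: y₂/y₁ = ½[√(1 + 8Fr₁²) − 1] = ½[√617.4 − 1] = 11.9.
y₂ = 11.9 × 1.15 = 13.7 m.
V₂ = q/y₂ = 33.9/13.7 = 2.47 m/s. E₁ = y₁ + V₁²/2g = 45.5 m; E₂ = y₂ + V₂²/2g = 14.0 m. ΔE = E₁ − E₂ = 31.4 m.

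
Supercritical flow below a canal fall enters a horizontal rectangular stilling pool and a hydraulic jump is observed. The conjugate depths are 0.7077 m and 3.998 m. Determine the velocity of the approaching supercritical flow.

V₁ = 11.42 m/s

For a rectangular channel the momentum equation gives q² = ½·g·y₁·y₂·(y₁ + y₂) = ½×9.81×0.7077×3.998×4.706 = 65.31.
q = √65.31 = 8.081 m²/s.
V₁ = q/y₁ = 8.081/0.7077 = 11.42 m/s.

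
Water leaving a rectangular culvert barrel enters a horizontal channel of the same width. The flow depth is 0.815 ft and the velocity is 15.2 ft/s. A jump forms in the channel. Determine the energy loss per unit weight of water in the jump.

Fr₁ = V₁/√(g·y₁) = 15.2/√(32.2×0.815) = 2.97.
Conjugate-depth relation: y₂/y₁ = ½[√(1 + 8Fr₁²) − 1] = ½[√71.43 − 1] = 3.73.
y₂ = 3.73 × 0.815 = 3.04 ft.
q = V₁·y₁ = 15.2 × 0.815 = 12.4 ft²/s. V₂ = q/y₂ = 12.4/3.04 = 4.08 ft/s. E₁ = y₁ + V₁²/2g = 4.40 ft; E₂ = y₂ + V₂²/2g = 3.29 ft. ΔE = E₁ − E₂ = 1.11 ft.

ΔE = 1.11 ft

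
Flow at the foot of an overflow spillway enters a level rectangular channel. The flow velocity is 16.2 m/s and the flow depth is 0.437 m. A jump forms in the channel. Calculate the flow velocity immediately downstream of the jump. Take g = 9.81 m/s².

Fr₁ = V₁/√(g·y₁) = 16.2/√(9.81×0.437) = 7.82.
Conjugate-depth relation: y₂/y₁ = ½[√(1 + 8Fr₁²) − 1] = ½[√490.7 − 1] = 10.6.
y₂ = 10.6 × 0.437 = 4.62 m.
q = V₁·y₁ = 16.2 × 0.437 = 7.08 m²/s.
V₂ = q/y₂ = 7.08/4.62 = 1.53 m/s.

V₂ = 1.53 m/s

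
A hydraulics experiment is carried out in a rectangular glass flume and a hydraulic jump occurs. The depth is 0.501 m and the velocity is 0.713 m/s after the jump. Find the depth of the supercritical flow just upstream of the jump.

Fr₂ = V₂/√(g·y₂) = 0.713/√(9.81×0.501) = 0.322.
The Bélanger relation is symmetric: y₁/y₂ = ½[√(1 + 8Fr₂²) − 1] = ½[√1.827 − 1] = 0.176.
y₁ = 0.176 × 0.501 = 0.0881 m.

y₁ = 0.0881 m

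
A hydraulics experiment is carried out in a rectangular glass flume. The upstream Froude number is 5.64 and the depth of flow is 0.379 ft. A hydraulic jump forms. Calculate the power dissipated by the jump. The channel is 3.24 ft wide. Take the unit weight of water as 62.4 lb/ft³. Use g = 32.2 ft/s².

Fr₁ = 5.64 (given).
Bélanger equation: y₂/y₁ = ½[√(1 + 8Fr₁²) − 1] = ½[√255.5 − 1] = 7.49.
y₂ = 7.49 × 0.379 = 2.84 ft.
V₁ = Fr₁·√(g·y₁) = 5.64×√(32.2×0.379) = 19.7 ft/s; q = V₁·y₁ = 7.47 ft²/s. V₂ = q/y₂ = 7.47/2.84 = 2.63 ft/s. E₁ = y₁ + V₁²/2g = 6.41 ft; E₂ = y₂ + V₂²/2g = 2.95 ft. ΔE = E₁ − E₂ = 3.46 ft.
Q = q·b = 7.47 × 3.24 = 24.2 cfs. P = γ·Q·ΔE/550 = 62.4 × 24.2 × 3.46 / 550 = 9.50 hp.

P = 9.50 hp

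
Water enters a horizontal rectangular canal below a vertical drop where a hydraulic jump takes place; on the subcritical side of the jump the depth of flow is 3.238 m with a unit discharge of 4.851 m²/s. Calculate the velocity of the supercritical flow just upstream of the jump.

V₁ = 11.93 m/s

V₂ = q/y₂ = 4.851/3.238 = 1.498 m/s; Fr₂ = V₂/√(g·y₂) = 0.2658.
From the momentum equation (using Fr₂), y₁/y₂ = ½[√(1 + 8Fr₂²) − 1] = ½[√1.5653 − 1] = 0.1256.
y₁ = 0.1256 × 3.238 = 0.4065 m.
V₁ = q/y₁ = 4.851/0.4065 = 11.93 m/s.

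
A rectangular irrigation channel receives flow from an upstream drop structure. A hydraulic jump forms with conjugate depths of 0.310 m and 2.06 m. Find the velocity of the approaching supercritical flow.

For a rectangular channel the momentum equation gives q² = ½·g·y₁·y₂·(y₁ + y₂) = ½×9.81×0.310×2.06×2.37 = 7.42.
q = √7.42 = 2.72 m²/s.
V₁ = q/y₁ = 2.72/0.310 = 8.79 m/s.

V₁ = 8.79 m/s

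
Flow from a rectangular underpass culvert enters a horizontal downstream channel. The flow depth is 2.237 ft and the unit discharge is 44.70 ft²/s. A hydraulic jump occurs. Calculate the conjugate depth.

y₂ = 6.413 ft

V₁ = q/y₁ = 44.70/2.237 = 19.98 ft/s. Fr₁ = V₁/√(g·y₁) = 19.98/√(32.2×2.237) = 2.354.
Conjugate-depth relation: y₂/y₁ = ½[√(1 + 8Fr₁²) − 1] = ½[√45.346 − 1] = 2.867.
y₂ = 2.867 × 2.237 = 6.413 ft.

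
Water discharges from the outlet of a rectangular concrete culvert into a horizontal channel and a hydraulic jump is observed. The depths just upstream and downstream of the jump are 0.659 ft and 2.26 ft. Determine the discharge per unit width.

q = 8.37 ft²/s

For a rectangular channel the momentum equation gives q² = ½·g·y₁·y₂·(y₁ + y₂) = ½×32.2×0.659×2.26×2.92 = 70.0.
q = √70.0 = 8.37 ft²/s.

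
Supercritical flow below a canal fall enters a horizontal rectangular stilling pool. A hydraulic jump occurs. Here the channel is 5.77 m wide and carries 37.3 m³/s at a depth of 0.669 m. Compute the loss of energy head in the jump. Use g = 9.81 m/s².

ΔE = 1.98 m

q = Q/b = 37.3/5.77 = 6.46 m²/s; V₁ = q/y₁ = 9.66 m/s. Fr₁ = V₁/√(g·y₁) = 3.77.
Conjugate-depth relation: y₂/y₁ = ½[√(1 + 8Fr₁²) − 1] = ½[√114.8 − 1] = 4.86.
y₂ = 4.86 × 0.669 = 3.25 m.
V₂ = q/y₂ = 6.46/3.25 = 1.99 m/s. E₁ = y₁ + V₁²/2g = 5.43 m; E₂ = y₂ + V₂²/2g = 3.45 m. ΔE = E₁ − E₂ = 1.98 m.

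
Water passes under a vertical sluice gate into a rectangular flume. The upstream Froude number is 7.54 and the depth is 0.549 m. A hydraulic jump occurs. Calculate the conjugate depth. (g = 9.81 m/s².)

y₂ = 5.59 m

Fr₁ = 7.54 (given).
By Bélanger, y₂/y₁ = ½[√(1 + 8Fr₁²) − 1] = ½[√455.8 − 1] = 10.2.
y₂ = 10.2 × 0.549 = 5.59 m.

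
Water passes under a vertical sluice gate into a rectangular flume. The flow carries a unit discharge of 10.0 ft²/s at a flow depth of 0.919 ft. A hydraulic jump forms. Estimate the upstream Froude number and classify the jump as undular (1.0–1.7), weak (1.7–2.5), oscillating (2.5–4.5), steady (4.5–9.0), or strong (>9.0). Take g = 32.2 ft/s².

V₁ = q/y₁ = 10.0/0.919 = 10.9 ft/s. Fr₁ = V₁/√(g·y₁) = 10.9/√(32.2×0.919) = 2.00.
Fr₁ = 2.00 lies in the weak range.

Fr₁ = 2.00; weak jump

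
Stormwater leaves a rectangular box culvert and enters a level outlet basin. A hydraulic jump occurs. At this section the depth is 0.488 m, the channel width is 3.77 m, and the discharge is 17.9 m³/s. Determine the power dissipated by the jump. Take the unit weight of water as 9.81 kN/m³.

q = Q/b = 17.9/3.77 = 4.75 m²/s; V₁ = q/y₁ = 9.73 m/s. Fr₁ = V₁/√(g·y₁) = 4.45.
By Bélanger, y₂/y₁ = ½[√(1 + 8Fr₁²) − 1] = ½[√159.2 − 1] = 5.81.
y₂ = 5.81 × 0.488 = 2.83 m.
Head loss: ΔE = (y₂ − y₁)³/(4y₁y₂) = (2.83 − 0.488)³/(4×0.488×2.83) = 12.9/5.53 = 2.34 m.
P = γ·Q·ΔE = 9.81 × 17.9 × 2.34 = 410 kW.

P = 410 kW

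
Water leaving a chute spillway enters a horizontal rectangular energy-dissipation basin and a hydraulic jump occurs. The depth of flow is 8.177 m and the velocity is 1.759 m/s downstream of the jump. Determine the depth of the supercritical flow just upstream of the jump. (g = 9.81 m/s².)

Fr₂ = V₂/√(g·y₂) = 1.759/√(9.81×8.177) = 0.1964.
Applying the sequent-depth relation in reverse, y₁/y₂ = ½[√(1 + 8Fr₂²) − 1] = ½[√1.3086 − 1] = 0.07196.
y₁ = 0.07196 × 8.177 = 0.5885 m.

y₁ = 0.5885 m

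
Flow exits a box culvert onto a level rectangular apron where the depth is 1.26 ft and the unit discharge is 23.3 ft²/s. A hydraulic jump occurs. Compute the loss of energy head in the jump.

V₁ = q/y₁ = 23.3/1.26 = 18.5 ft/s. Fr₁ = V₁/√(g·y₁) = 18.5/√(32.2×1.26) = 2.90.
From the momentum equation for a rectangular channel, y₂/y₁ = ½[√(1 + 8Fr₁²) − 1] = ½[√68.43 − 1] = 3.64.
y₂ = 3.64 × 1.26 = 4.58 ft.
Head loss: ΔE = (y₂ − y₁)³/(4y₁y₂) = (4.58 − 1.26)³/(4×1.26×4.58) = 36.6/23.1 = 1.59 ft.

ΔE = 1.59 ft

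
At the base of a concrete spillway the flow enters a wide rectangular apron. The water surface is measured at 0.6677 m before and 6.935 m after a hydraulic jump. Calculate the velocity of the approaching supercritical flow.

For a rectangular channel the momentum equation gives q² = ½·g·y₁·y₂·(y₁ + y₂) = ½×9.81×0.6677×6.935×7.603 = 172.7.
q = √172.7 = 13.14 m²/s.
V₁ = q/y₁ = 13.14/0.6677 = 19.68 m/s.

V₁ = 19.68 m/s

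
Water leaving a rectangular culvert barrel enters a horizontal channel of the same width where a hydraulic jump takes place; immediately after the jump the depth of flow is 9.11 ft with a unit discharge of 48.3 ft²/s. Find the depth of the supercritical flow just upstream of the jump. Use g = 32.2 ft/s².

y₁ = 1.50 ft

V₂ = q/y₂ = 48.3/9.11 = 5.30 ft/s; Fr₂ = V₂/√(g·y₂) = 0.310.
Since the conjugate-depth ratio holds either way, y₁/y₂ = ½[√(1 + 8Fr₂²) − 1] = ½[√1.767 − 1] = 0.165.
y₁ = 0.165 × 9.11 = 1.50 ft.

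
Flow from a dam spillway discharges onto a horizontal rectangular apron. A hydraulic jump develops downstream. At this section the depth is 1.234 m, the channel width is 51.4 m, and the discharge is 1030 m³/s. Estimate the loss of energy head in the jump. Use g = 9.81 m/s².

q = Q/b = 1030/51.4 = 20.04 m²/s; V₁ = q/y₁ = 16.24 m/s. Fr₁ = V₁/√(g·y₁) = 4.667.
Bélanger equation: y₂/y₁ = ½[√(1 + 8Fr₁²) − 1] = ½[√175.27 − 1] = 6.119.
y₂ = 6.119 × 1.234 = 7.551 m.
Head loss: ΔE = (y₂ − y₁)³/(4y₁y₂) = (7.551 − 1.234)³/(4×1.234×7.551) = 252.1/37.27 = 6.764 m.

ΔE = 6.764 m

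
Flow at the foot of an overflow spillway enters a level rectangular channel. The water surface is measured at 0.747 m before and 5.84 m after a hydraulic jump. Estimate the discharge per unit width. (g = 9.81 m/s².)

q = 11.9 m²/s

For a rectangular channel the momentum equation gives q² = ½·g·y₁·y₂·(y₁ + y₂) = ½×9.81×0.747×5.84×6.59 = 141.
q = √141 = 11.9 m²/s.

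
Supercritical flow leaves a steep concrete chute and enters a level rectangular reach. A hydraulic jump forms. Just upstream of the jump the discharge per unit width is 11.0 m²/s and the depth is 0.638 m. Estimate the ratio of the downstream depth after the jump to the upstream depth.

y₂/y₁ = 9.26

V₁ = q/y₁ = 11.0/0.638 = 17.2 m/s. Fr₁ = V₁/√(g·y₁) = 17.2/√(9.81×0.638) = 6.89.
Bélanger equation: y₂/y₁ = ½[√(1 + 8Fr₁²) − 1] = ½[√381.0 − 1] = 9.26.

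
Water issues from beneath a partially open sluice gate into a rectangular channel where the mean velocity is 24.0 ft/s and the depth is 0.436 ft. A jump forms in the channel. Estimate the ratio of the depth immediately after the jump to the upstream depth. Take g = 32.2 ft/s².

Fr₁ = V₁/√(g·y₁) = 24.0/√(32.2×0.436) = 6.41.
Bélanger equation: y₂/y₁ = ½[√(1 + 8Fr₁²) − 1] = ½[√329.2 − 1] = 8.57.

y₂/y₁ = 8.57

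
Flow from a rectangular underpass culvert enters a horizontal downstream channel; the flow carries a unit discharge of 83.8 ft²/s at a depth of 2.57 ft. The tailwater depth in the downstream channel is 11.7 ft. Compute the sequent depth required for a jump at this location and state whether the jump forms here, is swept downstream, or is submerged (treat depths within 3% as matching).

y₂ = 11.8 ft; the jump forms here

V₁ = q/y₁ = 83.8/2.57 = 32.6 ft/s. Fr₁ = V₁/√(g·y₁) = 32.6/√(32.2×2.57) = 3.58.
From the momentum equation for a rectangular channel, y₂/y₁ = ½[√(1 + 8Fr₁²) − 1] = ½[√103.8 − 1] = 4.59.
y₂ = 4.59 × 2.57 = 11.8 ft.
Tailwater y_tw = 11.7 ft: y_tw ≈ y₂, so the jump forms here.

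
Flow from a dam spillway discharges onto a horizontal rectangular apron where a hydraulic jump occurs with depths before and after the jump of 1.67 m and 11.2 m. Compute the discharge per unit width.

q = 34.4 m²/s

For a rectangular channel the momentum equation gives q² = ½·g·y₁·y₂·(y₁ + y₂) = ½×9.81×1.67×11.2×12.9 = 1181.
q = √1181 = 34.4 m²/s.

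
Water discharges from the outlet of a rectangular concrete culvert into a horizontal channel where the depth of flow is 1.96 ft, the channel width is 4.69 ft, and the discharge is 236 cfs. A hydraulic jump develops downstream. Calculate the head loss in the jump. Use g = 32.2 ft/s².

q = Q/b = 236/4.69 = 50.3 ft²/s; V₁ = q/y₁ = 25.7 ft/s. Fr₁ = V₁/√(g·y₁) = 3.23.
From the momentum equation for a rectangular channel, y₂/y₁ = ½[√(1 + 8Fr₁²) − 1] = ½[√84.55 − 1] = 4.10.
y₂ = 4.10 × 1.96 = 8.03 ft.
V₂ = q/y₂ = 50.3/8.03 = 6.27 ft/s. E₁ = y₁ + V₁²/2g = 12.2 ft; E₂ = y₂ + V₂²/2g = 8.64 ft. ΔE = E₁ − E₂ = 3.55 ft.

ΔE = 3.55 ft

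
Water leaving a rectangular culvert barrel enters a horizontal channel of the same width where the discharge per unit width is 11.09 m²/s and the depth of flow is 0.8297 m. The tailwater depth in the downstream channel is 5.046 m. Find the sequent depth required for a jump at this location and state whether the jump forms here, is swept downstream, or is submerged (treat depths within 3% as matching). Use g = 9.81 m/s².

V₁ = q/y₁ = 11.09/0.8297 = 13.37 m/s. Fr₁ = V₁/√(g·y₁) = 13.37/√(9.81×0.8297) = 4.685.
From the momentum equation for a rectangular channel, y₂/y₁ = ½[√(1 + 8Fr₁²) − 1] = ½[√176.60 − 1] = 6.145.
y₂ = 6.145 × 0.8297 = 5.098 m.
Tailwater y_tw = 5.046 m: y_tw ≈ y₂, so the jump forms here.

y₂ = 5.098 m; the jump forms here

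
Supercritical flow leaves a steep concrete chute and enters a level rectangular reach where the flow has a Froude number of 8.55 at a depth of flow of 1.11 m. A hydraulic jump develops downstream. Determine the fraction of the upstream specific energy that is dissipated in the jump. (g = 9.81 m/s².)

Fr₁ = 8.55 (given).
From the momentum equation for a rectangular channel, y₂/y₁ = ½[√(1 + 8Fr₁²) − 1] = ½[√585.8 − 1] = 11.6.
y₂ = 11.6 × 1.11 = 12.9 m.
E₁ = y₁(1 + Fr₁²/2) = 1.11×(1 + 8.55²/2) = 41.7 m. ΔE = (y₂ − y₁)³/(4y₁y₂) = 28.5 m. ΔE/E₁ = 28.5/41.7 = 0.684.

ΔE/E₁ = 0.684 (68.4%)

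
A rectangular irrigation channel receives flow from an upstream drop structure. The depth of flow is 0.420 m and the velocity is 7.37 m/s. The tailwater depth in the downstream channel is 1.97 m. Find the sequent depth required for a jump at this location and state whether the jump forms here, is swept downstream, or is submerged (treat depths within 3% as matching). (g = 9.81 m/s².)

Fr₁ = V₁/√(g·y₁) = 7.37/√(9.81×0.420) = 3.63.
From the momentum equation for a rectangular channel, y₂/y₁ = ½[√(1 + 8Fr₁²) − 1] = ½[√106.5 − 1] = 4.66.
y₂ = 4.66 × 0.420 = 1.96 m.
Tailwater y_tw = 1.97 m: y_tw ≈ y₂, so the jump forms here.

y₂ = 1.96 m; the jump forms here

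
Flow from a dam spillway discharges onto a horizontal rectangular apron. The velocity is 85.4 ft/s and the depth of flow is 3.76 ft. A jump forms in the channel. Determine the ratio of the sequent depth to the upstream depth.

Fr₁ = V₁/√(g·y₁) = 85.4/√(32.2×3.76) = 7.76.
Conjugate-depth relation: y₂/y₁ = ½[√(1 + 8Fr₁²) − 1] = ½[√482.9 − 1] = 10.5.

y₂/y₁ = 10.5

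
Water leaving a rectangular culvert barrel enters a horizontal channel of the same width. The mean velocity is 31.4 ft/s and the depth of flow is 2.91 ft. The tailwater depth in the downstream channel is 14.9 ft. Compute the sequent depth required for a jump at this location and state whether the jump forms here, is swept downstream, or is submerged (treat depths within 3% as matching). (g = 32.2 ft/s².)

Fr₁ = V₁/√(g·y₁) = 31.4/√(32.2×2.91) = 3.24.
From the momentum equation for a rectangular channel, y₂/y₁ = ½[√(1 + 8Fr₁²) − 1] = ½[√85.18 − 1] = 4.11.
y₂ = 4.11 × 2.91 = 12.0 ft.
Tailwater y_tw = 14.9 ft: y_tw > y₂, so the jump is submerged.

y₂ = 12.0 ft; the jump is submerged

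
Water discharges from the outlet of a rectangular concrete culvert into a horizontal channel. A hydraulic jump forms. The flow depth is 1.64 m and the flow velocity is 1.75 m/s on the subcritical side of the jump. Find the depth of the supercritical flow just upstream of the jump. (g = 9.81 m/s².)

y₁ = 0.482 m

Fr₂ = V₂/√(g·y₂) = 1.75/√(9.81×1.64) = 0.436.
Since the conjugate-depth ratio holds either way, y₁/y₂ = ½[√(1 + 8Fr₂²) − 1] = ½[√2.523 − 1] = 0.294.
y₁ = 0.294 × 1.64 = 0.482 m.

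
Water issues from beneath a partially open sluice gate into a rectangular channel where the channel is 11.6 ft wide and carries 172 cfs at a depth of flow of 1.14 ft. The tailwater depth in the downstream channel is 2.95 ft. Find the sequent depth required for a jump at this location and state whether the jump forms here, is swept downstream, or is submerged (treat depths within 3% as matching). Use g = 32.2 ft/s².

q = Q/b = 172/11.6 = 14.8 ft²/s; V₁ = q/y₁ = 13.0 ft/s. Fr₁ = V₁/√(g·y₁) = 2.15.
By Bélanger, y₂/y₁ = ½[√(1 + 8Fr₁²) − 1] = ½[√37.87 − 1] = 2.58.
y₂ = 2.58 × 1.14 = 2.94 ft.
Tailwater y_tw = 2.95 ft: y_tw ≈ y₂, so the jump forms here.

y₂ = 2.94 ft; the jump forms here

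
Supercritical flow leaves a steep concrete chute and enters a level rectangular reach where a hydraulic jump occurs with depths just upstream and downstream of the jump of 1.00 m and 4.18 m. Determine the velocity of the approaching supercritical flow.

V₁ = 10.3 m/s

For a rectangular channel the momentum equation gives q² = ½·g·y₁·y₂·(y₁ + y₂) = ½×9.81×1.00×4.18×5.18 = 106.
q = √106 = 10.3 m²/s.
V₁ = q/y₁ = 10.3/1.00 = 10.3 m/s.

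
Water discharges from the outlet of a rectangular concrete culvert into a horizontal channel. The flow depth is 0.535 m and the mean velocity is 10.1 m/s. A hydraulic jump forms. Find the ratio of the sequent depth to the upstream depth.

y₂/y₁ = 5.75

Fr₁ = V₁/√(g·y₁) = 10.1/√(9.81×0.535) = 4.41.
From the momentum equation for a rectangular channel, y₂/y₁ = ½[√(1 + 8Fr₁²) − 1] = ½[√156.5 − 1] = 5.75.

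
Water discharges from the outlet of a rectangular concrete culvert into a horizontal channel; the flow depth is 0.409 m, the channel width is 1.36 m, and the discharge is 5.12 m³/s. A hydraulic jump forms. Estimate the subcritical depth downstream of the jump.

y₂ = 2.46 m

q = Q/b = 5.12/1.36 = 3.76 m²/s; V₁ = q/y₁ = 9.20 m/s. Fr₁ = V₁/√(g·y₁) = 4.60.
Sequent-depth ratio: y₂/y₁ = ½[√(1 + 8Fr₁²) − 1] = ½[√169.9 − 1] = 6.02.
y₂ = 6.02 × 0.409 = 2.46 m.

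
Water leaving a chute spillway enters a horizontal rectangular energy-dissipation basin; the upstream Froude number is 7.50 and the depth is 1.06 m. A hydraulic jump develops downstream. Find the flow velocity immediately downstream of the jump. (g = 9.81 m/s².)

V₂ = 2.39 m/s

Fr₁ = 7.50 (given).
Bélanger equation: y₂/y₁ = ½[√(1 + 8Fr₁²) − 1] = ½[√451.0 − 1] = 10.1.
y₂ = 10.1 × 1.06 = 10.7 m.
V₁ = Fr₁·√(g·y₁) = 7.50×√(9.81×1.06) = 24.2 m/s; q = V₁·y₁ = 25.6 m²/s.
V₂ = q/y₂ = 25.6/10.7 = 2.39 m/s.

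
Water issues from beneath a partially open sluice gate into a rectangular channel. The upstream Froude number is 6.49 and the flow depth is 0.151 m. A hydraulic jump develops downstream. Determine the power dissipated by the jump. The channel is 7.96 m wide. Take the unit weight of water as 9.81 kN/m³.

Fr₁ = 6.49 (given).
From the momentum equation for a rectangular channel, y₂/y₁ = ½[√(1 + 8Fr₁²) − 1] = ½[√338.0 − 1] = 8.69.
y₂ = 8.69 × 0.151 = 1.31 m.
Head loss: ΔE = (y₂ − y₁)³/(4y₁y₂) = (1.31 − 0.151)³/(4×0.151×1.31) = 1.57/0.793 = 1.98 m.
V₁ = Fr₁·√(g·y₁) = 6.49×√(9.81×0.151) = 7.90 m/s; q = V₁·y₁ = 1.19 m²/s. Q = q·b = 1.19 × 7.96 = 9.49 m³/s. P = γ·Q·ΔE = 9.81 × 9.49 × 1.98 = 184 kW.

P = 184 kW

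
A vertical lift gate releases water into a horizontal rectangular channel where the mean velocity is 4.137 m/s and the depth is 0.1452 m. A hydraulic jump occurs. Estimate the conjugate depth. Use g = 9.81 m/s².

y₂ = 0.6429 m

Fr₁ = V₁/√(g·y₁) = 4.137/√(9.81×0.1452) = 3.466.
By Bélanger, y₂/y₁ = ½[√(1 + 8Fr₁²) − 1] = ½[√97.123 − 1] = 4.428.
y₂ = 4.428 × 0.1452 = 0.6429 m.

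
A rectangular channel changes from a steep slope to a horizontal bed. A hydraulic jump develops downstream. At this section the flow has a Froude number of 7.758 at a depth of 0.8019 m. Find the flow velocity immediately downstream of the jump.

V₂ = 2.076 m/s

Fr₁ = 7.758 (given).
From the momentum equation for a rectangular channel, y₂/y₁ = ½[√(1 + 8Fr₁²) − 1] = ½[√482.49 − 1] = 10.48.
y₂ = 10.48 × 0.8019 = 8.406 m.
V₁ = Fr₁·√(g·y₁) = 7.758×√(9.81×0.8019) = 21.76 m/s; q = V₁·y₁ = 17.45 m²/s.
V₂ = q/y₂ = 17.45/8.406 = 2.076 m/s.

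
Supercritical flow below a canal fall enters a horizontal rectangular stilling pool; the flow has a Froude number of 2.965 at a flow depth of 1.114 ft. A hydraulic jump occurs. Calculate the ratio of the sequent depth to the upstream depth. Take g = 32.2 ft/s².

Fr₁ = 2.965 (given).
By Bélanger, y₂/y₁ = ½[√(1 + 8Fr₁²) − 1] = ½[√71.330 − 1] = 3.723.

y₂/y₁ = 3.723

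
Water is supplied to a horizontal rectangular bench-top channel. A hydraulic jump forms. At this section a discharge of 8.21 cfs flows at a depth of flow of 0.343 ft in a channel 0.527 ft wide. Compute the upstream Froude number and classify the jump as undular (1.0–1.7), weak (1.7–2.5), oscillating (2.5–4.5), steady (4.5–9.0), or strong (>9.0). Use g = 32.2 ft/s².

q = Q/b = 8.21/0.527 = 15.6 ft²/s; V₁ = q/y₁ = 45.4 ft/s. Fr₁ = V₁/√(g·y₁) = 13.7.
Fr₁ = 13.7 lies in the strong range.

Fr₁ = 13.7; strong jump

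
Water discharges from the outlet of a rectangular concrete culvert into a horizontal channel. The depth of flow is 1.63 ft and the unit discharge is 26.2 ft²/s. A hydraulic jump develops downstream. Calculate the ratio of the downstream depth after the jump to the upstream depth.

V₁ = q/y₁ = 26.2/1.63 = 16.1 ft/s. Fr₁ = V₁/√(g·y₁) = 16.1/√(32.2×1.63) = 2.22.
By Bélanger, y₂/y₁ = ½[√(1 + 8Fr₁²) − 1] = ½[√40.38 − 1] = 2.68.

y₂/y₁ = 2.68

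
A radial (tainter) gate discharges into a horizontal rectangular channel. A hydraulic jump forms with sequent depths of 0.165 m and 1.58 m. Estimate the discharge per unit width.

q = 1.49 m²/s

For a rectangular channel the momentum equation gives q² = ½·g·y₁·y₂·(y₁ + y₂) = ½×9.81×0.165×1.58×1.75 = 2.23.
q = √2.23 = 1.49 m²/s.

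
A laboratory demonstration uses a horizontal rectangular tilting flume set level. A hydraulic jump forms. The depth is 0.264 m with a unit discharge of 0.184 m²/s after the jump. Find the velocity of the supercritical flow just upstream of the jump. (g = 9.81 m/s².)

V₁ = 2.40 m/s

V₂ = q/y₂ = 0.184/0.264 = 0.697 m/s; Fr₂ = V₂/√(g·y₂) = 0.433.
The Bélanger relation is symmetric: y₁/y₂ = ½[√(1 + 8Fr₂²) − 1] = ½[√2.501 − 1] = 0.291.
y₁ = 0.291 × 0.264 = 0.0767 m.
V₁ = q/y₁ = 0.184/0.0767 = 2.40 m/s.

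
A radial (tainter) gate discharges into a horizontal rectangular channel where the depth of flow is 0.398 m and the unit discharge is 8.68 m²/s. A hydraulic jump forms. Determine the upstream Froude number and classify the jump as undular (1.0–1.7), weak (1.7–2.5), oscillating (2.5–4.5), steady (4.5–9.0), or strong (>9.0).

Fr₁ = 11.0; strong jump

V₁ = q/y₁ = 8.68/0.398 = 21.8 m/s. Fr₁ = V₁/√(g·y₁) = 21.8/√(9.81×0.398) = 11.0.
Fr₁ = 11.0 lies in the strong range.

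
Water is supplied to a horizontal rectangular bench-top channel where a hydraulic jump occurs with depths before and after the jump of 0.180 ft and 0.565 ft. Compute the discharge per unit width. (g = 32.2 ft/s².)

For a rectangular channel the momentum equation gives q² = ½·g·y₁·y₂·(y₁ + y₂) = ½×32.2×0.180×0.565×0.745 = 1.22.
q = √1.22 = 1.10 ft²/s.

q = 1.10 ft²/s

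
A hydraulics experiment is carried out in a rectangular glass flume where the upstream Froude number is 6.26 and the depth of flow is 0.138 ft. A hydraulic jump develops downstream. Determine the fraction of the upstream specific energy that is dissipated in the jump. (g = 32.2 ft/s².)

ΔE/E₁ = 0.580 (58.0%)

Fr₁ = 6.26 (given).
Bélanger equation: y₂/y₁ = ½[√(1 + 8Fr₁²) − 1] = ½[√314.5 − 1] = 8.37.
y₂ = 8.37 × 0.138 = 1.15 ft.
E₁ = y₁(1 + Fr₁²/2) = 0.138×(1 + 6.26²/2) = 2.84 ft. ΔE = (y₂ − y₁)³/(4y₁y₂) = 1.65 ft. ΔE/E₁ = 1.65/2.84 = 0.580.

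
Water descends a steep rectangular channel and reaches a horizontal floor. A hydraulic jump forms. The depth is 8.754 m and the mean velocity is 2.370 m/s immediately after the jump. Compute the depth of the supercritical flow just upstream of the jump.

y₁ = 1.025 m

Fr₂ = V₂/√(g·y₂) = 2.370/√(9.81×8.754) = 0.2557.
The Bélanger relation is symmetric: y₁/y₂ = ½[√(1 + 8Fr₂²) − 1] = ½[√1.5233 − 1] = 0.1171.
y₁ = 0.1171 × 8.754 = 1.025 m.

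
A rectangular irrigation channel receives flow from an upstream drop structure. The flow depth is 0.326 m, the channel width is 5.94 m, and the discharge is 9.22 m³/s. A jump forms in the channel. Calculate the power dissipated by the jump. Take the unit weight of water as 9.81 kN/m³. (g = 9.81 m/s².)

q = Q/b = 9.22/5.94 = 1.55 m²/s; V₁ = q/y₁ = 4.76 m/s. Fr₁ = V₁/√(g·y₁) = 2.66.
Bélanger equation: y₂/y₁ = ½[√(1 + 8Fr₁²) − 1] = ½[√57.71 − 1] = 3.30.
y₂ = 3.30 × 0.326 = 1.08 m.
Head loss: ΔE = (y₂ − y₁)³/(4y₁y₂) = (1.08 − 0.326)³/(4×0.326×1.08) = 0.421/1.40 = 0.300 m.
P = γ·Q·ΔE = 9.81 × 9.22 × 0.300 = 27.1 kW.

P = 27.1 kW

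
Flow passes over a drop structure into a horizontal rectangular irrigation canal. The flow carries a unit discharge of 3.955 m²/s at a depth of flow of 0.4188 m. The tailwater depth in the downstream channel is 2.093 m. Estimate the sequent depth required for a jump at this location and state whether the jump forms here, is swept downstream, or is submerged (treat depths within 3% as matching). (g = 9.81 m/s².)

V₁ = q/y₁ = 3.955/0.4188 = 9.444 m/s. Fr₁ = V₁/√(g·y₁) = 9.444/√(9.81×0.4188) = 4.659.
From the momentum equation for a rectangular channel, y₂/y₁ = ½[√(1 + 8Fr₁²) − 1] = ½[√174.66 − 1] = 6.108.
y₂ = 6.108 × 0.4188 = 2.558 m.
Tailwater y_tw = 2.093 m: y_tw < y₂, so the jump is swept downstream.

y₂ = 2.558 m; the jump is swept downstream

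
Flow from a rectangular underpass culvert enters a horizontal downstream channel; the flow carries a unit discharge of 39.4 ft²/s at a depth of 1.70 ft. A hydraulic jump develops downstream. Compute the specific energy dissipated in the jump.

V₁ = q/y₁ = 39.4/1.70 = 23.2 ft/s. Fr₁ = V₁/√(g·y₁) = 23.2/√(32.2×1.70) = 3.13.
From the momentum equation for a rectangular channel, y₂/y₁ = ½[√(1 + 8Fr₁²) − 1] = ½[√79.50 − 1] = 3.96.
y₂ = 3.96 × 1.70 = 6.73 ft.
V₂ = q/y₂ = 39.4/6.73 = 5.86 ft/s. E₁ = y₁ + V₁²/2g = 10.0 ft; E₂ = y₂ + V₂²/2g = 7.26 ft. ΔE = E₁ − E₂ = 2.78 ft.

ΔE = 2.78 ft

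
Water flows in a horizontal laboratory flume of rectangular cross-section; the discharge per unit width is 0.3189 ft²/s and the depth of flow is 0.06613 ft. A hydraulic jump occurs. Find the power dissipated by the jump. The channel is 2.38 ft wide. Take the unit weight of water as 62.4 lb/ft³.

P = 0.01111 hp

V₁ = q/y₁ = 0.3189/0.06613 = 4.822 ft/s. Fr₁ = V₁/√(g·y₁) = 4.822/√(32.2×0.06613) = 3.305.
Sequent-depth ratio: y₂/y₁ = ½[√(1 + 8Fr₁²) − 1] = ½[√88.367 − 1] = 4.200.
y₂ = 4.200 × 0.06613 = 0.2778 ft.
Head loss: ΔE = (y₂ − y₁)³/(4y₁y₂) = (0.2778 − 0.06613)³/(4×0.06613×0.2778) = 0.009478/0.07347 = 0.1290 ft.
Q = q·b = 0.3189 × 2.38 = 0.7590 cfs. P = γ·Q·ΔE/550 = 62.4 × 0.7590 × 0.1290 / 550 = 0.01111 hp.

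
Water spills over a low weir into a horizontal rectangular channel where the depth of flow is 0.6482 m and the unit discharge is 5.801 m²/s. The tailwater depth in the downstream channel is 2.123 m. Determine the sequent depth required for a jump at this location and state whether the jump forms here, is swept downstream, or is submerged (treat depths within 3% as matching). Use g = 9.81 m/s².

V₁ = q/y₁ = 5.801/0.6482 = 8.949 m/s. Fr₁ = V₁/√(g·y₁) = 8.949/√(9.81×0.6482) = 3.549.
Conjugate-depth relation: y₂/y₁ = ½[√(1 + 8Fr₁²) − 1] = ½[√101.76 − 1] = 4.544.
y₂ = 4.544 × 0.6482 = 2.945 m.
Tailwater y_tw = 2.123 m: y_tw < y₂, so the jump is swept downstream.

y₂ = 2.945 m; the jump is swept downstream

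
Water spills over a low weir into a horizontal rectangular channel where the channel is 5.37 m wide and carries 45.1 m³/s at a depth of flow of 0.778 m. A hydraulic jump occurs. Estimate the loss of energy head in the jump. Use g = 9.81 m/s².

ΔE = 2.56 m

q = Q/b = 45.1/5.37 = 8.40 m²/s; V₁ = q/y₁ = 10.8 m/s. Fr₁ = V₁/√(g·y₁) = 3.91.
Conjugate-depth relation: y₂/y₁ = ½[√(1 + 8Fr₁²) − 1] = ½[√123.1 − 1] = 5.05.
y₂ = 5.05 × 0.778 = 3.93 m.
V₂ = q/y₂ = 8.40/3.93 = 2.14 m/s. E₁ = y₁ + V₁²/2g = 6.72 m; E₂ = y₂ + V₂²/2g = 4.16 m. ΔE = E₁ − E₂ = 2.56 m.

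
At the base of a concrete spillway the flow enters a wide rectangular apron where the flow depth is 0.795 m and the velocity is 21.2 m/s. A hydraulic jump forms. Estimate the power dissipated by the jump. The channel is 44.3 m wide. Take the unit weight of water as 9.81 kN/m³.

Fr₁ = V₁/√(g·y₁) = 21.2/√(9.81×0.795) = 7.59.
By Bélanger, y₂/y₁ = ½[√(1 + 8Fr₁²) − 1] = ½[√462.0 − 1] = 10.2.
y₂ = 10.2 × 0.795 = 8.15 m.
q = V₁·y₁ = 21.2 × 0.795 = 16.9 m²/s. V₂ = q/y₂ = 16.9/8.15 = 2.07 m/s. E₁ = y₁ + V₁²/2g = 23.7 m; E₂ = y₂ + V₂²/2g = 8.36 m. ΔE = E₁ − E₂ = 15.3 m.
Q = q·b = 16.9 × 44.3 = 747 m³/s. P = γ·Q·ΔE = 9.81 × 747 × 15.3 = 112338 kW.

P = 112338 kW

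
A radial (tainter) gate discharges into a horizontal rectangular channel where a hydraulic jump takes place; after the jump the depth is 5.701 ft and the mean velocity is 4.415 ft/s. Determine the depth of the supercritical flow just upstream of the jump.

y₁ = 1.026 ft

Fr₂ = V₂/√(g·y₂) = 4.415/√(32.2×5.701) = 0.3259.
Applying the sequent-depth relation in reverse, y₁/y₂ = ½[√(1 + 8Fr₂²) − 1] = ½[√1.8495 − 1] = 0.1800.
y₁ = 0.1800 × 5.701 = 1.026 ft.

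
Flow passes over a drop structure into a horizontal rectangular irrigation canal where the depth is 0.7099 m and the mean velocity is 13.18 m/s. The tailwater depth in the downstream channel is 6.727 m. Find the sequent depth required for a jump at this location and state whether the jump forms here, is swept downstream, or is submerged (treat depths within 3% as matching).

y₂ = 4.672 m; the jump is submerged

Fr₁ = V₁/√(g·y₁) = 13.18/√(9.81×0.7099) = 4.994.
Sequent-depth ratio: y₂/y₁ = ½[√(1 + 8Fr₁²) − 1] = ½[√200.55 − 1] = 6.581.
y₂ = 6.581 × 0.7099 = 4.672 m.
Tailwater y_tw = 6.727 m: y_tw > y₂, so the jump is submerged.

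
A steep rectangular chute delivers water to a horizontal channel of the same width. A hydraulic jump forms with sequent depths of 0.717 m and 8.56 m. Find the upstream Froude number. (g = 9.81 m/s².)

For a rectangular channel the momentum equation gives q² = ½·g·y₁·y₂·(y₁ + y₂) = ½×9.81×0.717×8.56×9.28 = 279.
q = √279 = 16.7 m²/s.
V₁ = q/y₁ = 23.3 m/s; Fr₁ = V₁/√(g·y₁) = 8.79.

Fr₁ = 8.79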